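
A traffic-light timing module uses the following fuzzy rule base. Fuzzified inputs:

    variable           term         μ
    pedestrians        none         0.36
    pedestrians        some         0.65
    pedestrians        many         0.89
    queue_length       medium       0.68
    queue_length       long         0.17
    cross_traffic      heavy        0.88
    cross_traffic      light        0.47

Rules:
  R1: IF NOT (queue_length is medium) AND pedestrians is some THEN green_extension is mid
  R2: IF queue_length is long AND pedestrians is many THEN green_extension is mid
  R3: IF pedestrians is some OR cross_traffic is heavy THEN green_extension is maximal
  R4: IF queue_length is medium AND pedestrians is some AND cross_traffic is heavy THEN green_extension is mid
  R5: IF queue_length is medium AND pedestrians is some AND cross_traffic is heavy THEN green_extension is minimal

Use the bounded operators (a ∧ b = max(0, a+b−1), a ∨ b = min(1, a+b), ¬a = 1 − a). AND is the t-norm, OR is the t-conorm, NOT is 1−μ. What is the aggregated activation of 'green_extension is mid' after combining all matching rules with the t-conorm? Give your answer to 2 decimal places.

R1: ¬medium=1−0.68=0.32, some=0.65; AND[max(0, a+b−1)] → w = 0.00
R2: long=0.17, many=0.89; AND[max(0, a+b−1)] → w = 0.06
R3: some=0.65, heavy=0.88; OR[min(1, a+b)] → w = 1.00
R4: medium=0.68, some=0.65, heavy=0.88; AND[max(0, a+b−1)] → w = 0.21
R5: medium=0.68, some=0.65, heavy=0.88; AND[max(0, a+b−1)] → w = 0.21
Rules with consequent 'mid': {R1, R2, R4} → strengths 0.00, 0.06, 0.21
Aggregate via t-conorm [min(1, a+b)]: 0.27

0.27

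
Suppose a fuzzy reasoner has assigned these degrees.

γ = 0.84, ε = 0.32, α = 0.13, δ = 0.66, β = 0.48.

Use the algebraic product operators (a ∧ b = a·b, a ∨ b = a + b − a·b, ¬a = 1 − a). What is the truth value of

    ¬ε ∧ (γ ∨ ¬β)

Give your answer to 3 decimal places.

¬ε = 1 − 0.3200 = 0.6800
¬β = 1 − 0.4800 = 0.5200
γ ∨ ¬β = a + b − a·b on (0.8400, 0.5200) = 0.9232
¬ε ∧ (γ ∨ ¬β) = a·b on (0.6800, 0.9232) = 0.6278

0.628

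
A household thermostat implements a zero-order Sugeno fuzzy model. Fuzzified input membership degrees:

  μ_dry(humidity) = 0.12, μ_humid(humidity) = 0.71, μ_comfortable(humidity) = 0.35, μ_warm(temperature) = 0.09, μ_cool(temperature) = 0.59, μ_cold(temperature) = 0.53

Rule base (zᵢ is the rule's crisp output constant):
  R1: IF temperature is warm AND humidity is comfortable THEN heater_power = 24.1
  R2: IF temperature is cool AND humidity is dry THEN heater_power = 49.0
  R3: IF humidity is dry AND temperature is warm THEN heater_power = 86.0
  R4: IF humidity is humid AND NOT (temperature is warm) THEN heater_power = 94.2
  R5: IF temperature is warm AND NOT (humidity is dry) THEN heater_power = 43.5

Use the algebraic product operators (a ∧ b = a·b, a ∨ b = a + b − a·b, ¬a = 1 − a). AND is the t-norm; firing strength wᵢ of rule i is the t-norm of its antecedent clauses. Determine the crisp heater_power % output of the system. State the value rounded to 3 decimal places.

R1 (z=24.1): warm=0.09, comfortable=0.35; AND[a·b] → w = 0.0315
R2 (z=49.0): cool=0.59, dry=0.12; AND[a·b] → w = 0.0708
R3 (z=86.0): dry=0.12, warm=0.09; AND[a·b] → w = 0.0108
R4 (z=94.2): humid=0.71, ¬warm=1−0.09=0.91; AND[a·b] → w = 0.6461
R5 (z=43.5): warm=0.09, ¬dry=1−0.12=0.88; AND[a·b] → w = 0.0792
Weighted average = (0.0315·24.1 + 0.0708·49.0 + 0.0108·86.0 + 0.6461·94.2 + 0.0792·43.5) / (0.0315 + 0.0708 + 0.0108 + 0.6461 + 0.0792)
  = 69.4650 / 0.8384 = 82.854

82.854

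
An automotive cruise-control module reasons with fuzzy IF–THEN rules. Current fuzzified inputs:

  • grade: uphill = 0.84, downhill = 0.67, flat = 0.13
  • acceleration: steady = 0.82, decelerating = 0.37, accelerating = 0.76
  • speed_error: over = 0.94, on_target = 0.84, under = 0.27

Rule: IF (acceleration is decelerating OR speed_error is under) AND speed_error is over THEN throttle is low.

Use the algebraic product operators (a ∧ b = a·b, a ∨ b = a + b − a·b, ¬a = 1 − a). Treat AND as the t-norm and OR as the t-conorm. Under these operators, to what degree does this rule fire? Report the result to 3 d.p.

firing strength: (decelerating=0.37 OR under=0.27) = 0.5401; AND[a·b] with over=0.94 → w = 0.5077

0.508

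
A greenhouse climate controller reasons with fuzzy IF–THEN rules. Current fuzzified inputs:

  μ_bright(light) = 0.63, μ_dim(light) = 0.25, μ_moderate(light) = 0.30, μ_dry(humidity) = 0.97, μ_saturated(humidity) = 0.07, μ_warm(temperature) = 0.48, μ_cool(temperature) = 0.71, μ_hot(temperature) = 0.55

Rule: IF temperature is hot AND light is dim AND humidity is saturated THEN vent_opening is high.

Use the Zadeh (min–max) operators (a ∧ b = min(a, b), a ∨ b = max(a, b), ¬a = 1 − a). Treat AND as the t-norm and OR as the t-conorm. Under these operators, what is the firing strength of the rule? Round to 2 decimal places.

firing strength: hot=0.55, dim=0.25, saturated=0.07; AND[min(a, b)] → w = 0.07

0.07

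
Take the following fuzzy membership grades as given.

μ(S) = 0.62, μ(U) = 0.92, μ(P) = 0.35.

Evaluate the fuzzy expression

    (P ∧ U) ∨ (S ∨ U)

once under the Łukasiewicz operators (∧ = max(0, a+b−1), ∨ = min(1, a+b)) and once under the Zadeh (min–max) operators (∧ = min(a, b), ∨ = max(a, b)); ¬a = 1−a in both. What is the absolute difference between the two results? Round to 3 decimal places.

0.080

Under Łukasiewicz:
  P ∧ U = max(0, a+b−1) on (0.35, 0.92) = 0.27
  S ∨ U = min(1, a+b) on (0.62, 0.92) = 1.00
  (P ∧ U) ∨ (S ∨ U) = min(1, a+b) on (0.27, 1.00) = 1.00
  → value = 1.0000
Under Zadeh (min–max):
  P ∧ U = min(a, b) on (0.35, 0.92) = 0.35
  S ∨ U = max(a, b) on (0.62, 0.92) = 0.92
  (P ∧ U) ∨ (S ∨ U) = max(a, b) on (0.35, 0.92) = 0.92
  → value = 0.9200
|1.0000 − 0.9200| = 0.080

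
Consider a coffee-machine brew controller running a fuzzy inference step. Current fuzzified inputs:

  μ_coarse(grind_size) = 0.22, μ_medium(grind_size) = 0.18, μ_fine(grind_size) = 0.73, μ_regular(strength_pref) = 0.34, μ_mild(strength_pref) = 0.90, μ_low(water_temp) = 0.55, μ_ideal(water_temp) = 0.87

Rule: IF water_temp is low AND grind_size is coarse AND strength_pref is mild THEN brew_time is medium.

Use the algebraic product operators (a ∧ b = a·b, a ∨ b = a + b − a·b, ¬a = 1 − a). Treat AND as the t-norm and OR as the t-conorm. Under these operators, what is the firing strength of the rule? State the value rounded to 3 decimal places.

firing strength: low=0.55, coarse=0.22, mild=0.90; AND[a·b] → w = 0.1089

0.109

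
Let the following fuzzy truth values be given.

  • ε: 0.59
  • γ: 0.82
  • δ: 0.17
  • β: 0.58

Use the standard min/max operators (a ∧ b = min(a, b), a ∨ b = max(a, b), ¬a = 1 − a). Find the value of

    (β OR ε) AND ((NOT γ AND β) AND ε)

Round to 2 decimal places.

β OR ε = max(a, b) on (0.58, 0.59) = 0.59
NOT γ = 1 − 0.82 = 0.18
NOT γ AND β = min(a, b) on (0.18, 0.58) = 0.18
(NOT γ AND β) AND ε = min(a, b) on (0.18, 0.59) = 0.18
(β OR ε) AND ((NOT γ AND β) AND ε) = min(a, b) on (0.59, 0.18) = 0.18

0.18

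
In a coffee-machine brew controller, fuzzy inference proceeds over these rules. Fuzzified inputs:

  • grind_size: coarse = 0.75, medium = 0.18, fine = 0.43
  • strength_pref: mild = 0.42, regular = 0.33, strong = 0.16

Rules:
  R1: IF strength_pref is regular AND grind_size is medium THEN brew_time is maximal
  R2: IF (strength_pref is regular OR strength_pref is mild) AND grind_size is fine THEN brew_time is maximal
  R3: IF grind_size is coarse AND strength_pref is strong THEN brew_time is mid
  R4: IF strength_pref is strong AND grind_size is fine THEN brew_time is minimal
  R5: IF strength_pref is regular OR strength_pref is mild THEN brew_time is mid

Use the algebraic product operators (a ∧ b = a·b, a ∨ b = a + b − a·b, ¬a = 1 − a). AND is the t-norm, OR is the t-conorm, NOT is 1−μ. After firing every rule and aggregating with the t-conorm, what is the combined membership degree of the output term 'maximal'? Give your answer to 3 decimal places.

R1: regular=0.33, medium=0.18; AND[a·b] → w = 0.0594
R2: (regular=0.33 OR mild=0.42) = 0.6114; AND[a·b] with fine=0.43 → w = 0.2629
R3: coarse=0.75, strong=0.16; AND[a·b] → w = 0.1200
R4: strong=0.16, fine=0.43; AND[a·b] → w = 0.0688
R5: regular=0.33, mild=0.42; OR[a + b − a·b] → w = 0.6114
Rules with consequent 'maximal': {R1, R2} → strengths 0.0594, 0.2629
Aggregate via t-conorm [a + b − a·b]: 0.3067

0.307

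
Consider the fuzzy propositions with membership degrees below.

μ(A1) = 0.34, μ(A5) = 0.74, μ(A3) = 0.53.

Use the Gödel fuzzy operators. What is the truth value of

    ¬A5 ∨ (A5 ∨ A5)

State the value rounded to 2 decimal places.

0.74

¬A5 = 1 − 0.74 = 0.26
A5 ∨ A5 = max(a, b) on (0.74, 0.74) = 0.74
¬A5 ∨ (A5 ∨ A5) = max(a, b) on (0.26, 0.74) = 0.74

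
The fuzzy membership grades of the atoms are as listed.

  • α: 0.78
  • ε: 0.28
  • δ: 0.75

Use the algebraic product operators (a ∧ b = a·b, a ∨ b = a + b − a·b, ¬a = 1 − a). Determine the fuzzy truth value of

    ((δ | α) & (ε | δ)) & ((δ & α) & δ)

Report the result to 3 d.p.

δ | α = a + b − a·b on (0.7500, 0.7800) = 0.9450
ε | δ = a + b − a·b on (0.2800, 0.7500) = 0.8200
(δ | α) & (ε | δ) = a·b on (0.9450, 0.8200) = 0.7749
δ & α = a·b on (0.7500, 0.7800) = 0.5850
(δ & α) & δ = a·b on (0.5850, 0.7500) = 0.4387
((δ | α) & (ε | δ)) & ((δ & α) & δ) = a·b on (0.7749, 0.4387) = 0.3400

0.340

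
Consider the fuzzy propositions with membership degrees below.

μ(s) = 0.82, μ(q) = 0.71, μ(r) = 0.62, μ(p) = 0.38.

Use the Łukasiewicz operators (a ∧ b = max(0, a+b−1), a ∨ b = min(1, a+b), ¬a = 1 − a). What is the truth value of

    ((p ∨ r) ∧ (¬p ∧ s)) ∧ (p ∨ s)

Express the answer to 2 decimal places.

0.44

p ∨ r = min(1, a+b) on (0.38, 0.62) = 1.00
¬p = 1 − 0.38 = 0.62
¬p ∧ s = max(0, a+b−1) on (0.62, 0.82) = 0.44
(p ∨ r) ∧ (¬p ∧ s) = max(0, a+b−1) on (1.00, 0.44) = 0.44
p ∨ s = min(1, a+b) on (0.38, 0.82) = 1.00
((p ∨ r) ∧ (¬p ∧ s)) ∧ (p ∨ s) = max(0, a+b−1) on (0.44, 1.00) = 0.44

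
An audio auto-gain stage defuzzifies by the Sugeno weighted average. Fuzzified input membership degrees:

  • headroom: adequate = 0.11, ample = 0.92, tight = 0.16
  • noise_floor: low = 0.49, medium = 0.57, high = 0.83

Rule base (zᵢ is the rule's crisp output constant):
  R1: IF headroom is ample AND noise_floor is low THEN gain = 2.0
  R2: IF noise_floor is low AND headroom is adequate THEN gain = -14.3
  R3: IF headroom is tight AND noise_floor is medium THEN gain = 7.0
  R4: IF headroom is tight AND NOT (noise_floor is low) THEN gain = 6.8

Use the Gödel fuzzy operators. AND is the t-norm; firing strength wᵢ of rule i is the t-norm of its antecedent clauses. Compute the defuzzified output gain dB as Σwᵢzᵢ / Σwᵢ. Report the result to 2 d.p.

R1 (z=2.0): ample=0.92, low=0.49; AND[min(a, b)] → w = 0.49
R2 (z=-14.3): low=0.49, adequate=0.11; AND[min(a, b)] → w = 0.11
R3 (z=7.0): tight=0.16, medium=0.57; AND[min(a, b)] → w = 0.16
R4 (z=6.8): tight=0.16, ¬low=1−0.49=0.51; AND[min(a, b)] → w = 0.16
Weighted average = (0.49·2.0 + 0.11·-14.3 + 0.16·7.0 + 0.16·6.8) / (0.49 + 0.11 + 0.16 + 0.16)
  = 1.6150 / 0.9200 = 1.76

1.76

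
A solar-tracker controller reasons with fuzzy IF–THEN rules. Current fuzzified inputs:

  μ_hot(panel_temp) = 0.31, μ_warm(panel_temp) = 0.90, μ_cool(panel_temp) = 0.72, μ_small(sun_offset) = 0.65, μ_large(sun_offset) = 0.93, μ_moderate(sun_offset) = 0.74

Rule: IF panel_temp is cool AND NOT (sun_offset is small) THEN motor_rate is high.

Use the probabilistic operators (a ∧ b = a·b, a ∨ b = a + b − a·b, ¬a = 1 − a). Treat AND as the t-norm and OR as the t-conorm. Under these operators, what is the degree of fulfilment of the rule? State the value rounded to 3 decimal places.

0.252

firing strength: cool=0.72, ¬small=1−0.65=0.35; AND[a·b] → w = 0.2520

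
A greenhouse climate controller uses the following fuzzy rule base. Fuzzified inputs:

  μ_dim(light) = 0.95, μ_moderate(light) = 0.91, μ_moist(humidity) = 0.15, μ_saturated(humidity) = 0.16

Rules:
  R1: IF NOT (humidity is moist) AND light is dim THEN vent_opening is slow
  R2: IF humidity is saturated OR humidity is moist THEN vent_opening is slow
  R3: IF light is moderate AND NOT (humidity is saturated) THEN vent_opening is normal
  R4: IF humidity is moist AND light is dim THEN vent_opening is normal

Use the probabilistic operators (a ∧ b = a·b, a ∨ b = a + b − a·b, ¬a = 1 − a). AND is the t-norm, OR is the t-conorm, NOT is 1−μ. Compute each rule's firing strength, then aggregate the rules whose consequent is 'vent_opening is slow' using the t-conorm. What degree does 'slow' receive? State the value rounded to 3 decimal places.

R1: ¬moist=1−0.15=0.85, dim=0.95; AND[a·b] → w = 0.8075
R2: saturated=0.16, moist=0.15; OR[a + b − a·b] → w = 0.2860
R3: moderate=0.91, ¬saturated=1−0.16=0.84; AND[a·b] → w = 0.7644
R4: moist=0.15, dim=0.95; AND[a·b] → w = 0.1425
Rules with consequent 'slow': {R1, R2} → strengths 0.8075, 0.2860
Aggregate via t-conorm [a + b − a·b]: 0.8626

0.863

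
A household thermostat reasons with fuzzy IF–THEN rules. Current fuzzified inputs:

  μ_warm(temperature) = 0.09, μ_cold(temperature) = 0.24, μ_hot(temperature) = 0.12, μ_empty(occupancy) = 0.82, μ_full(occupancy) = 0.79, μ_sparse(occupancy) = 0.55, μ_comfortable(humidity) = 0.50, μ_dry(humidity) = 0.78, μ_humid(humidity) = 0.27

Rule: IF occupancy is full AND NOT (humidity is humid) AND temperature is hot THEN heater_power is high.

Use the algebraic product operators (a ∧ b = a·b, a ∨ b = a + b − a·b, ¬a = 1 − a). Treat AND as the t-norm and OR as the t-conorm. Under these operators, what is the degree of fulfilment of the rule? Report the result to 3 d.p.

firing strength: full=0.79, ¬humid=1−0.27=0.73, hot=0.12; AND[a·b] → w = 0.0692

0.069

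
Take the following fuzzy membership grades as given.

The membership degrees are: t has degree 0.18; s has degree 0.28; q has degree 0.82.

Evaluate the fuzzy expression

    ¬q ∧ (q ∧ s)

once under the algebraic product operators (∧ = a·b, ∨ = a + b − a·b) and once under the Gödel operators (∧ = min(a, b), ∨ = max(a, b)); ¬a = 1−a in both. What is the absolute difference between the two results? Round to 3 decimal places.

0.139

Under algebraic product:
  ¬q = 1 − 0.8200 = 0.1800
  q ∧ s = a·b on (0.8200, 0.2800) = 0.2296
  ¬q ∧ (q ∧ s) = a·b on (0.1800, 0.2296) = 0.0413
  → value = 0.0413
Under Gödel:
  ¬q = 1 − 0.82 = 0.18
  q ∧ s = min(a, b) on (0.82, 0.28) = 0.28
  ¬q ∧ (q ∧ s) = min(a, b) on (0.18, 0.28) = 0.18
  → value = 0.1800
|0.0413 − 0.1800| = 0.139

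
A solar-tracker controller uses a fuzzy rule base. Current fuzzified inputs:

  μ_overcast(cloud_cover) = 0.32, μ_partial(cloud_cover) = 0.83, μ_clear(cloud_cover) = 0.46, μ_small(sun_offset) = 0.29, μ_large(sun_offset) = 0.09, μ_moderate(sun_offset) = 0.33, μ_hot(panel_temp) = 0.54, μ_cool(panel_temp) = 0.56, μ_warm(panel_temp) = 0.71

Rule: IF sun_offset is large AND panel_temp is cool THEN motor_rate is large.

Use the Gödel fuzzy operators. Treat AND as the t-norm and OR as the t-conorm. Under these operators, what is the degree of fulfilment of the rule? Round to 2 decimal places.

firing strength: large=0.09, cool=0.56; AND[min(a, b)] → w = 0.09

0.09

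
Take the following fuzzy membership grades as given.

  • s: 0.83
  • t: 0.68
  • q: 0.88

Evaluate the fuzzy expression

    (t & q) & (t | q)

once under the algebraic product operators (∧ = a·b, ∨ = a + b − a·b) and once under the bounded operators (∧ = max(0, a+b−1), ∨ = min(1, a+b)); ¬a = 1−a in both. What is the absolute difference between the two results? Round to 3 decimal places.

0.015

Under algebraic product:
  t & q = a·b on (0.6800, 0.8800) = 0.5984
  t | q = a + b − a·b on (0.6800, 0.8800) = 0.9616
  (t & q) & (t | q) = a·b on (0.5984, 0.9616) = 0.5754
  → value = 0.5754
Under bounded:
  t & q = max(0, a+b−1) on (0.68, 0.88) = 0.56
  t | q = min(1, a+b) on (0.68, 0.88) = 1.00
  (t & q) & (t | q) = max(0, a+b−1) on (0.56, 1.00) = 0.56
  → value = 0.5600
|0.5754 − 0.5600| = 0.015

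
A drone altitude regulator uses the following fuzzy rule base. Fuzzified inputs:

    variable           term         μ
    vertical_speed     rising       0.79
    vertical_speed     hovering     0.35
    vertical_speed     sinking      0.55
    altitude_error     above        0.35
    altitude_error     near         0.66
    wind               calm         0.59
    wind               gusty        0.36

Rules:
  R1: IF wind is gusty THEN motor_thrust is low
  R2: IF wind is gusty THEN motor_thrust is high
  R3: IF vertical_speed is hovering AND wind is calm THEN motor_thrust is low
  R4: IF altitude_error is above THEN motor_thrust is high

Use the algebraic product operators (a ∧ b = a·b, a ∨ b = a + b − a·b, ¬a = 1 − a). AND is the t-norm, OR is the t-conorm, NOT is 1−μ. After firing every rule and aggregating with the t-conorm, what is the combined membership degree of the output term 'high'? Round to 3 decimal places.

0.584

R1: gusty=0.36 → w = 0.3600
R2: gusty=0.36 → w = 0.3600
R3: hovering=0.35, calm=0.59; AND[a·b] → w = 0.2065
R4: above=0.35 → w = 0.3500
Rules with consequent 'high': {R2, R4} → strengths 0.3600, 0.3500
Aggregate via t-conorm [a + b − a·b]: 0.5840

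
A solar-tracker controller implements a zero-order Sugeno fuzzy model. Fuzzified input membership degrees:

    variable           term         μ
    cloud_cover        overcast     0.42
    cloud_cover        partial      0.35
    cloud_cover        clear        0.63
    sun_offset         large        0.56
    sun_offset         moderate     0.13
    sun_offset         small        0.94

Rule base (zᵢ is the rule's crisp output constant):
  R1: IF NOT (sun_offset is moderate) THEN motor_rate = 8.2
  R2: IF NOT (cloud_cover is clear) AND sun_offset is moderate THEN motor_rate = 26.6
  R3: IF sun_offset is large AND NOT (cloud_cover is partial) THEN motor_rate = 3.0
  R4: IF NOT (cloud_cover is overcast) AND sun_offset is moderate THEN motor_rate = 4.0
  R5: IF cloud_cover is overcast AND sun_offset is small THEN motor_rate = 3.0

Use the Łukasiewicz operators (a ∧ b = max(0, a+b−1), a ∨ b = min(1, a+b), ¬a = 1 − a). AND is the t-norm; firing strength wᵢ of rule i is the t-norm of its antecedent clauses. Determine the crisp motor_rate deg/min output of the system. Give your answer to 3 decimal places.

6.142

R1 (z=8.2): ¬moderate=1−0.13=0.87 → w = 0.87
R2 (z=26.6): ¬clear=1−0.63=0.37, moderate=0.13; AND[max(0, a+b−1)] → w = 0.00
R3 (z=3.0): large=0.56, ¬partial=1−0.35=0.65; AND[max(0, a+b−1)] → w = 0.21
R4 (z=4.0): ¬overcast=1−0.42=0.58, moderate=0.13; AND[max(0, a+b−1)] → w = 0.00
R5 (z=3.0): overcast=0.42, small=0.94; AND[max(0, a+b−1)] → w = 0.36
Weighted average = (0.87·8.2 + 0.00·26.6 + 0.21·3.0 + 0.00·4.0 + 0.36·3.0) / (0.87 + 0.00 + 0.21 + 0.00 + 0.36)
  = 8.8440 / 1.4400 = 6.142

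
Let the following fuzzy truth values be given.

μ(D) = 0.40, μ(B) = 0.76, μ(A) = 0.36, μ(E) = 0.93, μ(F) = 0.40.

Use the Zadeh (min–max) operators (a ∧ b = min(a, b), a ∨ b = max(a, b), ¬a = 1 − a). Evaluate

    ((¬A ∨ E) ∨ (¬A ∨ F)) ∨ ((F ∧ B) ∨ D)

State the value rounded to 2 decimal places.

0.93

¬A = 1 − 0.36 = 0.64
¬A ∨ E = max(a, b) on (0.64, 0.93) = 0.93
¬A = 1 − 0.36 = 0.64
¬A ∨ F = max(a, b) on (0.64, 0.40) = 0.64
(¬A ∨ E) ∨ (¬A ∨ F) = max(a, b) on (0.93, 0.64) = 0.93
F ∧ B = min(a, b) on (0.40, 0.76) = 0.40
(F ∧ B) ∨ D = max(a, b) on (0.40, 0.40) = 0.40
((¬A ∨ E) ∨ (¬A ∨ F)) ∨ ((F ∧ B) ∨ D) = max(a, b) on (0.93, 0.40) = 0.93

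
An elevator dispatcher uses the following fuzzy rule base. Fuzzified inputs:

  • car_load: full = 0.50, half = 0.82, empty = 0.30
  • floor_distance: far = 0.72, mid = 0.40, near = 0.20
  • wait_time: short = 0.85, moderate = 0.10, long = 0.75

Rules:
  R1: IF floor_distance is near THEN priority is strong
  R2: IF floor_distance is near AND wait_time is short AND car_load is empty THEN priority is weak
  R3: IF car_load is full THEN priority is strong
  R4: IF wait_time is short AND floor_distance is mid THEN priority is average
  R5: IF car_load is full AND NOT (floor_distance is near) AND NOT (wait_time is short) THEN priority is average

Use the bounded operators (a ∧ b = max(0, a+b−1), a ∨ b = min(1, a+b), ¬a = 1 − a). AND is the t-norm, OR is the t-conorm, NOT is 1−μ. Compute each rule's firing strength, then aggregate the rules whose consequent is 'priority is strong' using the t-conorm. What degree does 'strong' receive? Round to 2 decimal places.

R1: near=0.20 → w = 0.20
R2: near=0.20, short=0.85, empty=0.30; AND[max(0, a+b−1)] → w = 0.00
R3: full=0.50 → w = 0.50
R4: short=0.85, mid=0.40; AND[max(0, a+b−1)] → w = 0.25
R5: full=0.50, ¬near=1−0.20=0.80, ¬short=1−0.85=0.15; AND[max(0, a+b−1)] → w = 0.00
Rules with consequent 'strong': {R1, R3} → strengths 0.20, 0.50
Aggregate via t-conorm [min(1, a+b)]: 0.70

0.70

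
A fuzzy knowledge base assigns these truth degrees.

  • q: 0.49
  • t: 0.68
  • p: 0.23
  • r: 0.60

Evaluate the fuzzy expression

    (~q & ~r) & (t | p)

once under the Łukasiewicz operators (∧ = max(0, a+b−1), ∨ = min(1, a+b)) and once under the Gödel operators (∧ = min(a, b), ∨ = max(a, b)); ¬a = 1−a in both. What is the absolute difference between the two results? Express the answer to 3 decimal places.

0.400

Under Łukasiewicz:
  ~q = 1 − 0.49 = 0.51
  ~r = 1 − 0.60 = 0.40
  ~q & ~r = max(0, a+b−1) on (0.51, 0.40) = 0.00
  t | p = min(1, a+b) on (0.68, 0.23) = 0.91
  (~q & ~r) & (t | p) = max(0, a+b−1) on (0.00, 0.91) = 0.00
  → value = 0.0000
Under Gödel:
  ~q = 1 − 0.49 = 0.51
  ~r = 1 − 0.60 = 0.40
  ~q & ~r = min(a, b) on (0.51, 0.40) = 0.40
  t | p = max(a, b) on (0.68, 0.23) = 0.68
  (~q & ~r) & (t | p) = min(a, b) on (0.40, 0.68) = 0.40
  → value = 0.4000
|0.0000 − 0.4000| = 0.400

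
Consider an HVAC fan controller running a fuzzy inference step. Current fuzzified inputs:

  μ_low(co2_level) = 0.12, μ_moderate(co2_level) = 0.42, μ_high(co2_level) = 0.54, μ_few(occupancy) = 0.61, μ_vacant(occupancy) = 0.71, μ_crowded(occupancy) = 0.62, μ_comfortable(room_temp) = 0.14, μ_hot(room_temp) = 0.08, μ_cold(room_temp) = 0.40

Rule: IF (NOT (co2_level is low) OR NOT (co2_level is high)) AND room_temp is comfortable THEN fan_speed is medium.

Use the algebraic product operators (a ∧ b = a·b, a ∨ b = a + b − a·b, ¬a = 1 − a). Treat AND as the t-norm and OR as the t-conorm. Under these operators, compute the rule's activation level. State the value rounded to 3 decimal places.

firing strength: (¬low=1−0.12=0.88 OR ¬high=1−0.54=0.46) = 0.9352; AND[a·b] with comfortable=0.14 → w = 0.1309

0.131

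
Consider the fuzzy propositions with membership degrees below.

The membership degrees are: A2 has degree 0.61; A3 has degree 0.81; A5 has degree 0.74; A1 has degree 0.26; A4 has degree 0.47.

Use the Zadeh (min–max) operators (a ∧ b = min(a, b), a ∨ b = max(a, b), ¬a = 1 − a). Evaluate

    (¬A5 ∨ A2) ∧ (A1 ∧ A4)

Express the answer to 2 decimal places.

0.26

¬A5 = 1 − 0.74 = 0.26
¬A5 ∨ A2 = max(a, b) on (0.26, 0.61) = 0.61
A1 ∧ A4 = min(a, b) on (0.26, 0.47) = 0.26
(¬A5 ∨ A2) ∧ (A1 ∧ A4) = min(a, b) on (0.61, 0.26) = 0.26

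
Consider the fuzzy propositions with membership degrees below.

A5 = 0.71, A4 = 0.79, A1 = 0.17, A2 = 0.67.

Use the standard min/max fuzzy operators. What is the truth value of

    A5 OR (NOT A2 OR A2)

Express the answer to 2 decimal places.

NOT A2 = 1 − 0.67 = 0.33
NOT A2 OR A2 = max(a, b) on (0.33, 0.67) = 0.67
A5 OR (NOT A2 OR A2) = max(a, b) on (0.71, 0.67) = 0.71

0.71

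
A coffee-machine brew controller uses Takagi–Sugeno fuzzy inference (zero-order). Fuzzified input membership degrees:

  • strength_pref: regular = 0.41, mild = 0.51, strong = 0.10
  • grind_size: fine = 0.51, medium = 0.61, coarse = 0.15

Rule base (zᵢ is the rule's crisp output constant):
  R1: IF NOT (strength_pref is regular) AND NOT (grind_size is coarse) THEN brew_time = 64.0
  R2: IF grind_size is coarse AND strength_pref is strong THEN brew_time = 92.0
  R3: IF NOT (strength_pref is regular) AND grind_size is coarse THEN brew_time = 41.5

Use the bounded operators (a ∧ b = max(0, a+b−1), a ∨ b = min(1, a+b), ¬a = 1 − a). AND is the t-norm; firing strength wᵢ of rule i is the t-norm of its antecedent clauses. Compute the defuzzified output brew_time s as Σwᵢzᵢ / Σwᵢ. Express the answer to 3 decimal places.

64.000

R1 (z=64.0): ¬regular=1−0.41=0.59, ¬coarse=1−0.15=0.85; AND[max(0, a+b−1)] → w = 0.44
R2 (z=92.0): coarse=0.15, strong=0.10; AND[max(0, a+b−1)] → w = 0.00
R3 (z=41.5): ¬regular=1−0.41=0.59, coarse=0.15; AND[max(0, a+b−1)] → w = 0.00
Weighted average = (0.44·64.0 + 0.00·92.0 + 0.00·41.5) / (0.44 + 0.00 + 0.00)
  = 28.1600 / 0.4400 = 64.000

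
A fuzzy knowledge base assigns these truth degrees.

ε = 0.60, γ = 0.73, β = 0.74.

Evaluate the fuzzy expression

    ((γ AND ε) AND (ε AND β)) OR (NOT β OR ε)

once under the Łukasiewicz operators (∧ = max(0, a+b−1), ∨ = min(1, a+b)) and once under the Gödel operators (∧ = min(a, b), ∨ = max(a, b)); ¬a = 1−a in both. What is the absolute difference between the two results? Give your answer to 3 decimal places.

0.260

Under Łukasiewicz:
  γ AND ε = max(0, a+b−1) on (0.73, 0.60) = 0.33
  ε AND β = max(0, a+b−1) on (0.60, 0.74) = 0.34
  (γ AND ε) AND (ε AND β) = max(0, a+b−1) on (0.33, 0.34) = 0.00
  NOT β = 1 − 0.74 = 0.26
  NOT β OR ε = min(1, a+b) on (0.26, 0.60) = 0.86
  ((γ AND ε) AND (ε AND β)) OR (NOT β OR ε) = min(1, a+b) on (0.00, 0.86) = 0.86
  → value = 0.8600
Under Gödel:
  γ AND ε = min(a, b) on (0.73, 0.60) = 0.60
  ε AND β = min(a, b) on (0.60, 0.74) = 0.60
  (γ AND ε) AND (ε AND β) = min(a, b) on (0.60, 0.60) = 0.60
  NOT β = 1 − 0.74 = 0.26
  NOT β OR ε = max(a, b) on (0.26, 0.60) = 0.60
  ((γ AND ε) AND (ε AND β)) OR (NOT β OR ε) = max(a, b) on (0.60, 0.60) = 0.60
  → value = 0.6000
|0.8600 − 0.6000| = 0.260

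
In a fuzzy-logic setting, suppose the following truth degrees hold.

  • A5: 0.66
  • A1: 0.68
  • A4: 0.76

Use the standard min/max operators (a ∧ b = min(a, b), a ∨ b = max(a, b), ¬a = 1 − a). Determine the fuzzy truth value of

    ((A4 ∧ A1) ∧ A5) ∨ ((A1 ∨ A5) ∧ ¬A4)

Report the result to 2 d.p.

0.66

A4 ∧ A1 = min(a, b) on (0.76, 0.68) = 0.68
(A4 ∧ A1) ∧ A5 = min(a, b) on (0.68, 0.66) = 0.66
A1 ∨ A5 = max(a, b) on (0.68, 0.66) = 0.68
¬A4 = 1 − 0.76 = 0.24
(A1 ∨ A5) ∧ ¬A4 = min(a, b) on (0.68, 0.24) = 0.24
((A4 ∧ A1) ∧ A5) ∨ ((A1 ∨ A5) ∧ ¬A4) = max(a, b) on (0.66, 0.24) = 0.66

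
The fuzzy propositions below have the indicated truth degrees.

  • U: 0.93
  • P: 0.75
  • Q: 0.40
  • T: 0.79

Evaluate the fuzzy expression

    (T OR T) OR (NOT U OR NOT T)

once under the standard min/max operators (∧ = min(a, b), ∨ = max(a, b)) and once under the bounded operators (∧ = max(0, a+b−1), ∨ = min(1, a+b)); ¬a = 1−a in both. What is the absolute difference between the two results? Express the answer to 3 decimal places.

0.210

Under standard min/max:
  T OR T = max(a, b) on (0.79, 0.79) = 0.79
  NOT U = 1 − 0.93 = 0.07
  NOT T = 1 − 0.79 = 0.21
  NOT U OR NOT T = max(a, b) on (0.07, 0.21) = 0.21
  (T OR T) OR (NOT U OR NOT T) = max(a, b) on (0.79, 0.21) = 0.79
  → value = 0.7900
Under bounded:
  T OR T = min(1, a+b) on (0.79, 0.79) = 1.00
  NOT U = 1 − 0.93 = 0.07
  NOT T = 1 − 0.79 = 0.21
  NOT U OR NOT T = min(1, a+b) on (0.07, 0.21) = 0.28
  (T OR T) OR (NOT U OR NOT T) = min(1, a+b) on (1.00, 0.28) = 1.00
  → value = 1.0000
|0.7900 − 1.0000| = 0.210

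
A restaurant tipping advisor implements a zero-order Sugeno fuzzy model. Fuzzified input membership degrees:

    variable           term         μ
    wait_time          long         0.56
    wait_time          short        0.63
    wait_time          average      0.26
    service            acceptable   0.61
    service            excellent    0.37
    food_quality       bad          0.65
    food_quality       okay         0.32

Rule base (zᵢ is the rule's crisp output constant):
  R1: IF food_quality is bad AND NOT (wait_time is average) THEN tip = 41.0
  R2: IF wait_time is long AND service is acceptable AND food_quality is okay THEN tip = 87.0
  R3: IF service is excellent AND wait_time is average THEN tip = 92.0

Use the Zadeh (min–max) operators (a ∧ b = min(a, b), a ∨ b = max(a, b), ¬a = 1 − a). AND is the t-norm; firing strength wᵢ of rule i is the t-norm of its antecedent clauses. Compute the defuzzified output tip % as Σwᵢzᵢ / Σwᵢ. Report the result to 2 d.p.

63.75

R1 (z=41.0): bad=0.65, ¬average=1−0.26=0.74; AND[min(a, b)] → w = 0.65
R2 (z=87.0): long=0.56, acceptable=0.61, okay=0.32; AND[min(a, b)] → w = 0.32
R3 (z=92.0): excellent=0.37, average=0.26; AND[min(a, b)] → w = 0.26
Weighted average = (0.65·41.0 + 0.32·87.0 + 0.26·92.0) / (0.65 + 0.32 + 0.26)
  = 78.4100 / 1.2300 = 63.75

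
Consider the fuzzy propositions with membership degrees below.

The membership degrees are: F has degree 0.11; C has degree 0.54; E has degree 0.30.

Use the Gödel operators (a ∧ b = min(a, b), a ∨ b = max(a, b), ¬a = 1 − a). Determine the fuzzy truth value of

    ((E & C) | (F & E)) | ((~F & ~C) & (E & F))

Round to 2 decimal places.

0.30

E & C = min(a, b) on (0.30, 0.54) = 0.30
F & E = min(a, b) on (0.11, 0.30) = 0.11
(E & C) | (F & E) = max(a, b) on (0.30, 0.11) = 0.30
~F = 1 − 0.11 = 0.89
~C = 1 − 0.54 = 0.46
~F & ~C = min(a, b) on (0.89, 0.46) = 0.46
E & F = min(a, b) on (0.30, 0.11) = 0.11
(~F & ~C) & (E & F) = min(a, b) on (0.46, 0.11) = 0.11
((E & C) | (F & E)) | ((~F & ~C) & (E & F)) = max(a, b) on (0.30, 0.11) = 0.30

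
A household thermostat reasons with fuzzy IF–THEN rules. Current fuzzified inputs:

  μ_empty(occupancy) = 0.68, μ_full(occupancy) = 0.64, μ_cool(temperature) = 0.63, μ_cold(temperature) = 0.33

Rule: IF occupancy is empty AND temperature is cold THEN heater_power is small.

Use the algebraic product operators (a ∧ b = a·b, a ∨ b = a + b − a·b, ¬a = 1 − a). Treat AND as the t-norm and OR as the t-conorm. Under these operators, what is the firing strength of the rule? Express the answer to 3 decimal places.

0.224

firing strength: empty=0.68, cold=0.33; AND[a·b] → w = 0.2244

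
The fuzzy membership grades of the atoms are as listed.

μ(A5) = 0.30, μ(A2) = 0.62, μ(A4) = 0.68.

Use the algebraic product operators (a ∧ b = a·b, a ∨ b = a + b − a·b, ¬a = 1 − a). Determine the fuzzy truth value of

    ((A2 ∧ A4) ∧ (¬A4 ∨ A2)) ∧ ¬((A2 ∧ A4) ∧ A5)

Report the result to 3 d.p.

0.273

A2 ∧ A4 = a·b on (0.6200, 0.6800) = 0.4216
¬A4 = 1 − 0.6800 = 0.3200
¬A4 ∨ A2 = a + b − a·b on (0.3200, 0.6200) = 0.7416
(A2 ∧ A4) ∧ (¬A4 ∨ A2) = a·b on (0.4216, 0.7416) = 0.3127
A2 ∧ A4 = a·b on (0.6200, 0.6800) = 0.4216
(A2 ∧ A4) ∧ A5 = a·b on (0.4216, 0.3000) = 0.1265
¬((A2 ∧ A4) ∧ A5) = 1 − 0.1265 = 0.8735
((A2 ∧ A4) ∧ (¬A4 ∨ A2)) ∧ ¬((A2 ∧ A4) ∧ A5) = a·b on (0.3127, 0.8735) = 0.2731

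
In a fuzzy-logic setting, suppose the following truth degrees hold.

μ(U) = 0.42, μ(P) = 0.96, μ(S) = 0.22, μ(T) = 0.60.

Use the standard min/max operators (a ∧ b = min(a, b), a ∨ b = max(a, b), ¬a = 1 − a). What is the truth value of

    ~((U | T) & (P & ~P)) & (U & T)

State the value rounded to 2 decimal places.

0.42

U | T = max(a, b) on (0.42, 0.60) = 0.60
~P = 1 − 0.96 = 0.04
P & ~P = min(a, b) on (0.96, 0.04) = 0.04
(U | T) & (P & ~P) = min(a, b) on (0.60, 0.04) = 0.04
~((U | T) & (P & ~P)) = 1 − 0.04 = 0.96
U & T = min(a, b) on (0.42, 0.60) = 0.42
~((U | T) & (P & ~P)) & (U & T) = min(a, b) on (0.96, 0.42) = 0.42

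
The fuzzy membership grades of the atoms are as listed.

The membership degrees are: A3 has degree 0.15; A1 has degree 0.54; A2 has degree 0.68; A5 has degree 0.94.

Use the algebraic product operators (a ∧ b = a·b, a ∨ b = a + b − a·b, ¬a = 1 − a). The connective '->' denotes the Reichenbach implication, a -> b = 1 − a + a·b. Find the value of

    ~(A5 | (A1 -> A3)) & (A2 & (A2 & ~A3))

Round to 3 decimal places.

0.011

A1 -> A3  [Reichenbach: 1 − a + a·b] with a=0.5400, b=0.1500 → 0.5410
A5 | (A1 -> A3) = a + b − a·b on (0.9400, 0.5410) = 0.9725
~(A5 | (A1 -> A3)) = 1 − 0.9725 = 0.0275
~A3 = 1 − 0.1500 = 0.8500
A2 & ~A3 = a·b on (0.6800, 0.8500) = 0.5780
A2 & (A2 & ~A3) = a·b on (0.6800, 0.5780) = 0.3930
~(A5 | (A1 -> A3)) & (A2 & (A2 & ~A3)) = a·b on (0.0275, 0.3930) = 0.0108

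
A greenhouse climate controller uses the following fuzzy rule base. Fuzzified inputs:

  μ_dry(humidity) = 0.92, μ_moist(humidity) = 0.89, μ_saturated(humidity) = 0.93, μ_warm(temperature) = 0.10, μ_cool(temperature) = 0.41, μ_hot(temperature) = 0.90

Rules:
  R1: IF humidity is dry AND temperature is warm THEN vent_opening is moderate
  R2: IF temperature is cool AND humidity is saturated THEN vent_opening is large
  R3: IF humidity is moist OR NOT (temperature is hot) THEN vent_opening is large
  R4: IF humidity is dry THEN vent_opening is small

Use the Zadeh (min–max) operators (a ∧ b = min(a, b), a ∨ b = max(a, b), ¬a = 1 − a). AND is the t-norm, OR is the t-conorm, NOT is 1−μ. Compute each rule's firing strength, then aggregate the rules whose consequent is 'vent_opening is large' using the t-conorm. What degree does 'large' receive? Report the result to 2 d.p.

0.89

R1: dry=0.92, warm=0.10; AND[min(a, b)] → w = 0.10
R2: cool=0.41, saturated=0.93; AND[min(a, b)] → w = 0.41
R3: moist=0.89, ¬hot=1−0.90=0.10; OR[max(a, b)] → w = 0.89
R4: dry=0.92 → w = 0.92
Rules with consequent 'large': {R2, R3} → strengths 0.41, 0.89
Aggregate via t-conorm [max(a, b)]: 0.89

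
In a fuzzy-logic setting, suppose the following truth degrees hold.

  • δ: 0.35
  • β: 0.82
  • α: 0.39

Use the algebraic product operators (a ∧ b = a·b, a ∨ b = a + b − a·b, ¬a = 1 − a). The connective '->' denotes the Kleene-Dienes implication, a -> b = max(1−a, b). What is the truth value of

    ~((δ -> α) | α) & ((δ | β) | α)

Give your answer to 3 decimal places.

0.198

δ -> α  [Kleene-Dienes: max(1−a, b)] with a=0.3500, b=0.3900 → 0.6500
(δ -> α) | α = a + b − a·b on (0.6500, 0.3900) = 0.7865
~((δ -> α) | α) = 1 − 0.7865 = 0.2135
δ | β = a + b − a·b on (0.3500, 0.8200) = 0.8830
(δ | β) | α = a + b − a·b on (0.8830, 0.3900) = 0.9286
~((δ -> α) | α) & ((δ | β) | α) = a·b on (0.2135, 0.9286) = 0.1983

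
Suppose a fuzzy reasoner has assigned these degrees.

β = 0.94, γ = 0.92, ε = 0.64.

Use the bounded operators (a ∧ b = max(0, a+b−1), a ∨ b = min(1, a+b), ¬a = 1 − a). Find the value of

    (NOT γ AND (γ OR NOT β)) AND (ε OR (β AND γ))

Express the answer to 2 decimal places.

0.06

NOT γ = 1 − 0.92 = 0.08
NOT β = 1 − 0.94 = 0.06
γ OR NOT β = min(1, a+b) on (0.92, 0.06) = 0.98
NOT γ AND (γ OR NOT β) = max(0, a+b−1) on (0.08, 0.98) = 0.06
β AND γ = max(0, a+b−1) on (0.94, 0.92) = 0.86
ε OR (β AND γ) = min(1, a+b) on (0.64, 0.86) = 1.00
(NOT γ AND (γ OR NOT β)) AND (ε OR (β AND γ)) = max(0, a+b−1) on (0.06, 1.00) = 0.06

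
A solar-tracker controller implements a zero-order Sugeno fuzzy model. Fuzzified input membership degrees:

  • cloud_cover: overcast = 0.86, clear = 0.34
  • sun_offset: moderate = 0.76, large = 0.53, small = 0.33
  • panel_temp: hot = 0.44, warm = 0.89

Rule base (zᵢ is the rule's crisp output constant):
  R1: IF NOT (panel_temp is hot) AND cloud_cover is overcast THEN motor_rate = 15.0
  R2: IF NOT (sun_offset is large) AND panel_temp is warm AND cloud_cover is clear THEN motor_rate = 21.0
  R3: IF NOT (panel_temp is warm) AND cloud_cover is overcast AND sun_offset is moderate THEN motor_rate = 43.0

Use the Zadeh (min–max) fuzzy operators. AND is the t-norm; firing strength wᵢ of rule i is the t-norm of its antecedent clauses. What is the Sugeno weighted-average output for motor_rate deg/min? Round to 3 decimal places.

R1 (z=15.0): ¬hot=1−0.44=0.56, overcast=0.86; AND[min(a, b)] → w = 0.56
R2 (z=21.0): ¬large=1−0.53=0.47, warm=0.89, clear=0.34; AND[min(a, b)] → w = 0.34
R3 (z=43.0): ¬warm=1−0.89=0.11, overcast=0.86, moderate=0.76; AND[min(a, b)] → w = 0.11
Weighted average = (0.56·15.0 + 0.34·21.0 + 0.11·43.0) / (0.56 + 0.34 + 0.11)
  = 20.2700 / 1.0100 = 20.069

20.069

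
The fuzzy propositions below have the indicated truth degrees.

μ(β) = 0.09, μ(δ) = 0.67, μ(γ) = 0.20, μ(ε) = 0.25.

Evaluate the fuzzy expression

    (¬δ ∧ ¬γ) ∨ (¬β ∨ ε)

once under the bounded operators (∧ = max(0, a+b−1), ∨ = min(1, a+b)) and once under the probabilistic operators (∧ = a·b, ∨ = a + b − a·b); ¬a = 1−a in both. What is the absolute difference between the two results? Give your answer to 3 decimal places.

Under bounded:
  ¬δ = 1 − 0.67 = 0.33
  ¬γ = 1 − 0.20 = 0.80
  ¬δ ∧ ¬γ = max(0, a+b−1) on (0.33, 0.80) = 0.13
  ¬β = 1 − 0.09 = 0.91
  ¬β ∨ ε = min(1, a+b) on (0.91, 0.25) = 1.00
  (¬δ ∧ ¬γ) ∨ (¬β ∨ ε) = min(1, a+b) on (0.13, 1.00) = 1.00
  → value = 1.0000
Under probabilistic:
  ¬δ = 1 − 0.6700 = 0.3300
  ¬γ = 1 − 0.2000 = 0.8000
  ¬δ ∧ ¬γ = a·b on (0.3300, 0.8000) = 0.2640
  ¬β = 1 − 0.0900 = 0.9100
  ¬β ∨ ε = a + b − a·b on (0.9100, 0.2500) = 0.9325
  (¬δ ∧ ¬γ) ∨ (¬β ∨ ε) = a + b − a·b on (0.2640, 0.9325) = 0.9503
  → value = 0.9503
|1.0000 − 0.9503| = 0.050

0.050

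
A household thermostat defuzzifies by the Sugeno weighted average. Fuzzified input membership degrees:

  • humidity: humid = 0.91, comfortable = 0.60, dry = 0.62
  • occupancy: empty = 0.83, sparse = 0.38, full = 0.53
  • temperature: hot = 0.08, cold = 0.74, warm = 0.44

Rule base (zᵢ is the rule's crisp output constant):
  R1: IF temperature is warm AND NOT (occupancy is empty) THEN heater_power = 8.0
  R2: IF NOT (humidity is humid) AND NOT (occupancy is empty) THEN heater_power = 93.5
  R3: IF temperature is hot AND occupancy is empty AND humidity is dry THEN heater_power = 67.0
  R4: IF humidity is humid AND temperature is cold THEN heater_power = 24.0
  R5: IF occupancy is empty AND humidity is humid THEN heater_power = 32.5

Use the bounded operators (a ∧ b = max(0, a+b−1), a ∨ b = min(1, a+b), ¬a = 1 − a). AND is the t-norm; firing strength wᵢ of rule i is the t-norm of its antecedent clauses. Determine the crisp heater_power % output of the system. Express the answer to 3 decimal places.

R1 (z=8.0): warm=0.44, ¬empty=1−0.83=0.17; AND[max(0, a+b−1)] → w = 0.00
R2 (z=93.5): ¬humid=1−0.91=0.09, ¬empty=1−0.83=0.17; AND[max(0, a+b−1)] → w = 0.00
R3 (z=67.0): hot=0.08, empty=0.83, dry=0.62; AND[max(0, a+b−1)] → w = 0.00
R4 (z=24.0): humid=0.91, cold=0.74; AND[max(0, a+b−1)] → w = 0.65
R5 (z=32.5): empty=0.83, humid=0.91; AND[max(0, a+b−1)] → w = 0.74
Weighted average = (0.00·8.0 + 0.00·93.5 + 0.00·67.0 + 0.65·24.0 + 0.74·32.5) / (0.00 + 0.00 + 0.00 + 0.65 + 0.74)
  = 39.6500 / 1.3900 = 28.525

28.525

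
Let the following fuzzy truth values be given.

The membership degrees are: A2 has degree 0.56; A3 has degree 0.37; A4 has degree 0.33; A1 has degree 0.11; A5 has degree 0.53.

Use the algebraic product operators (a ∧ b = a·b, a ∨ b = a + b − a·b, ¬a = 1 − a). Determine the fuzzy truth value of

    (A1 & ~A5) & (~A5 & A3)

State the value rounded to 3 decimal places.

~A5 = 1 − 0.5300 = 0.4700
A1 & ~A5 = a·b on (0.1100, 0.4700) = 0.0517
~A5 = 1 − 0.5300 = 0.4700
~A5 & A3 = a·b on (0.4700, 0.3700) = 0.1739
(A1 & ~A5) & (~A5 & A3) = a·b on (0.0517, 0.1739) = 0.0090

0.009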